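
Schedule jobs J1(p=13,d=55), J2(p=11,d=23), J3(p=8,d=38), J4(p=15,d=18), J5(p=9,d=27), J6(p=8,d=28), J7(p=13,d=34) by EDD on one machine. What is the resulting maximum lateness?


EDD order: J4 → J2 → J5 → J6 → J7 → J3 → J1
Completion and lateness:
  J4: C=15, d=18, L=15-18=-3
  J2: C=26, d=23, L=26-23=3
  J5: C=35, d=27, L=35-27=8
  J6: C=43, d=28, L=43-28=15
  J7: C=56, d=34, L=56-34=22
  J3: C=64, d=38, L=64-38=26
  J1: C=77, d=55, L=77-55=22
Lmax = max(-3, 3, 8, 15, 22, 26, 22)
= 26


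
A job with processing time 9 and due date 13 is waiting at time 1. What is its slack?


Slack = due - current_time - processing
= 13 - 1 - 9
= 3


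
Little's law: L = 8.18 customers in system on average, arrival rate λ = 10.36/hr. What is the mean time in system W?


Little's law: L = λW → W = L / λ
= 8.18 / 10.36
= 0.79 hours


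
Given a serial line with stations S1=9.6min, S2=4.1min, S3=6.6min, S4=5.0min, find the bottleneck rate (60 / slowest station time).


Bottleneck = longest station time
Station times: [9.6, 4.1, 6.6, 5.0]
Max = 9.6 min
Rate = 60 / 9.6
= 6.25 units/hour (bottleneck: 9.6min)


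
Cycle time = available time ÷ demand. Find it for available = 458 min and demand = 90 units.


Cycle time = available time / demand
= 458 / 90
= 5.09 min/unit


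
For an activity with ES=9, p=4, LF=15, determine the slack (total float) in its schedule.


EF = ES + duration = 9 + 4 = 13
LS = LF - duration = 15 - 4 = 11
Total Float = LF - EF = 15 - 13
(or LS - ES = 11 - 9)
= 2


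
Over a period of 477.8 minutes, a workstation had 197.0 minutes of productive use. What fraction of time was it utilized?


Utilization = busy / total × 100
= 197.0 / 477.8 × 100
= 41.2%


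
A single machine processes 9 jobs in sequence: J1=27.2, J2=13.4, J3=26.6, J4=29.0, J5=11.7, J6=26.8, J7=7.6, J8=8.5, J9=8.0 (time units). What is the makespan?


Sequential makespan: sum all processing times
= 27.2 + 13.4 + 26.6 + 29.0 + 11.7 + 26.8 + 7.6 + 8.5 + 8.0
= 158.8 time units


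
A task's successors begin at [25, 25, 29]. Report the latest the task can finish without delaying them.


LF = min of all successor start times
Successors start at: [25, 25, 29]
LF = min(25, 25, 29)
= 25


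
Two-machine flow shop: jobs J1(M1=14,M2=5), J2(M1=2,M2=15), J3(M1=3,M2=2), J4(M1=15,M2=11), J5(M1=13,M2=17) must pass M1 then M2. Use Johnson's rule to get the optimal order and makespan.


Johnson's rule:
Group 1 (M1≤M2, sort by M1): ['J2', 'J5']
Group 2 (M1>M2, sort desc M2): ['J4', 'J1', 'J3']
Sequence: J2 → J5 → J4 → J1 → J3
Makespan calculation:
  J2: M1 done=2, M2 done=17
  J5: M1 done=15, M2 done=34
  J4: M1 done=30, M2 done=45
  J1: M1 done=44, M2 done=50
  J3: M1 done=47, M2 done=52
= Sequence: J2 → J5 → J4 → J1 → J3, Makespan: 52


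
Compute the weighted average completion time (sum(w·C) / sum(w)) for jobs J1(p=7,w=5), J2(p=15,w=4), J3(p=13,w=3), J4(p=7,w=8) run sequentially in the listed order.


Completion times:
  J1: C=7, w×C=5×7=35
  J2: C=22, w×C=4×22=88
  J3: C=35, w×C=3×35=105
  J4: C=42, w×C=8×42=336
Sum w×C = 564
Sum w = 20
Weighted avg = 564/20
= 28.20


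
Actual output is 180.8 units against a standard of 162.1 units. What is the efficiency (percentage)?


Efficiency = (actual / standard) × 100
= (180.8 / 162.1) × 100
= 111.5%


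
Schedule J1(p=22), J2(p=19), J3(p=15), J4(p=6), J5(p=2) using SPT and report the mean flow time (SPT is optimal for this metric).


SPT order: J5 → J4 → J3 → J2 → J1
Completion times:
  J5: C=2
  J4: C=8
  J3: C=23
  J2: C=42
  J1: C=64
Sum = 139, n = 5
Mean flow = 139/5
= 27.80


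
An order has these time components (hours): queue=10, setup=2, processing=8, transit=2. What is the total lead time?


Lead time = queue + setup + processing + transit
= 10 + 2 + 8 + 2
= 22 hours


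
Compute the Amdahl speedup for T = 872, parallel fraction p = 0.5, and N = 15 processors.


Amdahl's law: T_p = T × ((1-p) + p/N)
= 872 × ((1-0.5) + 0.5/15)
= 872 × (0.50 + 0.0333)
= 872 × 0.5333
= 465.07
Speedup = 872/465.07
= 1.88×


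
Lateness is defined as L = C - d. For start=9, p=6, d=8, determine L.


Completion = 9 + 6 = 15
Lateness = C - d = 15 - 8
= 7


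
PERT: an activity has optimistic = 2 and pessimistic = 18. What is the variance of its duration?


σ² = ((p - o) / 6)² = (p - o)² / 36
= (18 - 2)² / 36
= 16² / 36
= 256 / 36
= 7.1111


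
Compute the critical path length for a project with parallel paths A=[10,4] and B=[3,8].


Path A: 10 + 4 = 14
Path B: 3 + 8 = 11
Critical path = longest = max(14, 11)
= 14 (Path A)


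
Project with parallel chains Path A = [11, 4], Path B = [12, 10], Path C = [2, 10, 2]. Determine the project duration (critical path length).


Path A: 11 + 4 = 15
Path B: 12 + 10 = 22
Path C: 2 + 10 + 2 = 14
Critical path = longest = max(15, 22, 14)
= 22 (Path B)


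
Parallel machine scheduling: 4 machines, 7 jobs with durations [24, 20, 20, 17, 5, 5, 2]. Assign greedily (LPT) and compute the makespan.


Jobs (LPT sorted): [24, 20, 20, 17, 5, 5, 2]
Machines: 4
  J=24 → Machine 1 (load: 0+24=24)
  J=20 → Machine 2 (load: 0+20=20)
  J=20 → Machine 3 (load: 0+20=20)
  J=17 → Machine 4 (load: 0+17=17)
  J=5 → Machine 4 (load: 17+5=22)
  J=5 → Machine 2 (load: 20+5=25)
  J=2 → Machine 3 (load: 20+2=22)
Machine loads: [24, 25, 22, 22]
Makespan = max = 25 time units


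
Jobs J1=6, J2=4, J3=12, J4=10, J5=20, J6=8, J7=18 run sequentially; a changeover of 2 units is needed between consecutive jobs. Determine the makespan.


Makespan = Σ processing + (n-1) × setup
= (6 + 4 + 12 + 10 + 20 + 8 + 18) + (7-1)×2
= 78 + 12
= 90 time units


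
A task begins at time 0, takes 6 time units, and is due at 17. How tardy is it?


Completion = start + processing = 0 + 6 = 6
Tardiness = max(0, C - d) = max(0, 6 - 17)
= max(0, -11)
= 0


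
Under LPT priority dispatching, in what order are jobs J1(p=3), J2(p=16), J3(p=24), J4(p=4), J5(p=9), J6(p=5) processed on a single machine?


LPT: sort by longest processing time first
  J3: p=24
  J2: p=16
  J5: p=9
  J6: p=5
  J4: p=4
  J1: p=3
Order: J3 → J2 → J5 → J6 → J4 → J1


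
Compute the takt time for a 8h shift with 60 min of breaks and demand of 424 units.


Available = 8×60 - 60 = 420 min
Takt time = 420 / 424
= 0.99 min/unit


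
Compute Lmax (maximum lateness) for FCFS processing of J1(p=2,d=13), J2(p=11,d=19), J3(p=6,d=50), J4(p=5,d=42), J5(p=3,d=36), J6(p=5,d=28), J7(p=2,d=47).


Lateness per job (L = C - d):
  J1: C=2, d=13, L=-11
  J2: C=13, d=19, L=-6
  J3: C=19, d=50, L=-31
  J4: C=24, d=42, L=-18
  J5: C=27, d=36, L=-9
  J6: C=32, d=28, L=4
  J7: C=34, d=47, L=-13
Lmax = max(-11, -6, -31, -18, -9, 4, -13)
= 4


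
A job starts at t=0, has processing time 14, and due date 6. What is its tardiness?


Completion = start + processing = 0 + 14 = 14
Tardiness = max(0, C - d) = max(0, 14 - 6)
= max(0, 8)
= 8


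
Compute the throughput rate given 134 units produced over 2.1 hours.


Throughput = units / time
= 134 / 2.1
= 63.8 units/hour


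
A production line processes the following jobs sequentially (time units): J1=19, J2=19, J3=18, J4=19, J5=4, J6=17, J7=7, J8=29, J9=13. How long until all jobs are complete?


Sequential makespan: sum all processing times
= 19 + 19 + 18 + 19 + 4 + 17 + 7 + 29 + 13
= 145 time units


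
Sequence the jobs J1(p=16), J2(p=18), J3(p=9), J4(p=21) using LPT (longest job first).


LPT: sort by longest processing time first
  J4: p=21
  J2: p=18
  J1: p=16
  J3: p=9
Order: J4 → J2 → J1 → J3


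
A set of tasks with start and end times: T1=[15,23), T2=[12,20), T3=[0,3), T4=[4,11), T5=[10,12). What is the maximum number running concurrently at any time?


Check each time point for overlaps:
  t=10: 2 tasks active (T4, T5)
Max concurrent = 2


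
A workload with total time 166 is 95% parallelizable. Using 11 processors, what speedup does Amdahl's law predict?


Amdahl's law: T_p = T × ((1-p) + p/N)
= 166 × ((1-0.95) + 0.95/11)
= 166 × (0.05 + 0.0864)
= 166 × 0.1364
= 22.64
Speedup = 166/22.64
= 7.33×


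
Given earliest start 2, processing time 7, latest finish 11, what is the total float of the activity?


EF = ES + duration = 2 + 7 = 9
LS = LF - duration = 11 - 7 = 4
Total Float = LF - EF = 11 - 9
(or LS - ES = 4 - 2)
= 2


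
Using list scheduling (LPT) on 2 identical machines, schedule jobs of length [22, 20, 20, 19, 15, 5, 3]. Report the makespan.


Jobs (LPT sorted): [22, 20, 20, 19, 15, 5, 3]
Machines: 2
  J=22 → Machine 1 (load: 0+22=22)
  J=20 → Machine 2 (load: 0+20=20)
  J=20 → Machine 2 (load: 20+20=40)
  J=19 → Machine 1 (load: 22+19=41)
  J=15 → Machine 2 (load: 40+15=55)
  J=5 → Machine 1 (load: 41+5=46)
  J=3 → Machine 1 (load: 46+3=49)
Machine loads: [49, 55]
Makespan = max = 55 time units


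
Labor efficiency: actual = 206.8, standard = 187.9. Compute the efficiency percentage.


Efficiency = (actual / standard) × 100
= (206.8 / 187.9) × 100
= 110.1%


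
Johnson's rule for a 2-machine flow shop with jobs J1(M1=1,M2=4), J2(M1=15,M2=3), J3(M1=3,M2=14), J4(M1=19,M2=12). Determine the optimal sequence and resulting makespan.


Johnson's rule:
Group 1 (M1≤M2, sort by M1): ['J1', 'J3']
Group 2 (M1>M2, sort desc M2): ['J4', 'J2']
Sequence: J1 → J3 → J4 → J2
Makespan calculation:
  J1: M1 done=1, M2 done=5
  J3: M1 done=4, M2 done=19
  J4: M1 done=23, M2 done=35
  J2: M1 done=38, M2 done=41
= Sequence: J1 → J3 → J4 → J2, Makespan: 41


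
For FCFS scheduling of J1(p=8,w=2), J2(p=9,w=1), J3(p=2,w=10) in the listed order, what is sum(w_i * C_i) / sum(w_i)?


Completion times:
  J1: C=8, w×C=2×8=16
  J2: C=17, w×C=1×17=17
  J3: C=19, w×C=10×19=190
Sum w×C = 223
Sum w = 13
Weighted avg = 223/13
= 17.15


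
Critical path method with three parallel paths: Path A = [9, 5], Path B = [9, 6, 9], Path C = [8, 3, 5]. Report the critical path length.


Path A: 9 + 5 = 14
Path B: 9 + 6 + 9 = 24
Path C: 8 + 3 + 5 = 16
Critical path = longest = max(14, 24, 16)
= 24 (Path B)


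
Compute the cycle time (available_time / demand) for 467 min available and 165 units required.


Cycle time = available time / demand
= 467 / 165
= 2.83 min/unit


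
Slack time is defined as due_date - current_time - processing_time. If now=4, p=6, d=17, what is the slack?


Slack = due - current_time - processing
= 17 - 4 - 6
= 7


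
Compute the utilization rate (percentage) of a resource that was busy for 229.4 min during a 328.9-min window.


Utilization = busy / total × 100
= 229.4 / 328.9 × 100
= 69.7%


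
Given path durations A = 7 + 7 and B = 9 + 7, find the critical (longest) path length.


Path A: 7 + 7 = 14
Path B: 9 + 7 = 16
Critical path = longest = max(14, 16)
= 16 (Path B)


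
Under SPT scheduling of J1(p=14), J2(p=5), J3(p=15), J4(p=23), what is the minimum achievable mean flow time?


SPT order: J2 → J1 → J3 → J4
Completion times:
  J2: C=5
  J1: C=19
  J3: C=34
  J4: C=57
Sum = 115, n = 4
Mean flow = 115/4
= 28.75


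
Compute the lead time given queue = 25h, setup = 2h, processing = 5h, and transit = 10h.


Lead time = queue + setup + processing + transit
= 25 + 2 + 5 + 10
= 42 hours


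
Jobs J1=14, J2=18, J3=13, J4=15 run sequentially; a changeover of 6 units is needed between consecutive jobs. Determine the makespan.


Makespan = Σ processing + (n-1) × setup
= (14 + 18 + 13 + 15) + (4-1)×6
= 60 + 18
= 78 time units


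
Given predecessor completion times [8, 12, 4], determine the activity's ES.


ES = max of all predecessor completion times
Predecessors: [8, 12, 4]
ES = max(8, 12, 4)
= 12


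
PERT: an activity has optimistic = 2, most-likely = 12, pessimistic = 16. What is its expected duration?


te = (o + 4m + p) / 6
= (2 + 4×12 + 16) / 6
= (2 + 48 + 16) / 6
= 66 / 6
= 11.00


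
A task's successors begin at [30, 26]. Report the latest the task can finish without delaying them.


LF = min of all successor start times
Successors start at: [30, 26]
LF = min(30, 26)
= 26


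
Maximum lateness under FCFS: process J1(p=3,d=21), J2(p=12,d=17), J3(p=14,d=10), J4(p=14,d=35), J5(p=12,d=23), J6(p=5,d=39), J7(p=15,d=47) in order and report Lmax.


Lateness per job (L = C - d):
  J1: C=3, d=21, L=-18
  J2: C=15, d=17, L=-2
  J3: C=29, d=10, L=19
  J4: C=43, d=35, L=8
  J5: C=55, d=23, L=32
  J6: C=60, d=39, L=21
  J7: C=75, d=47, L=28
Lmax = max(-18, -2, 19, 8, 32, 21, 28)
= 32


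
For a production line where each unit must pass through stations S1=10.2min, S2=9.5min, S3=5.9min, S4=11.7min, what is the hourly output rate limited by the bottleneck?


Bottleneck = longest station time
Station times: [10.2, 9.5, 5.9, 11.7]
Max = 11.7 min
Rate = 60 / 11.7
= 5.13 units/hour (bottleneck: 11.7min)


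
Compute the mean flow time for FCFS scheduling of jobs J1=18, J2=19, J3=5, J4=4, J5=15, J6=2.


Completion times:
  J1: completes at 18
  J2: completes at 37
  J3: completes at 42
  J4: completes at 46
  J5: completes at 61
  J6: completes at 63
Sum = 267
Average = 267/6
= 44.50


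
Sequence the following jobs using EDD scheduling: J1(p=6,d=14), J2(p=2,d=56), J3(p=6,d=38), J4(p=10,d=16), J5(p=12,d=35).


EDD: sort by earliest due date
  J1: d=14, p=6
  J4: d=16, p=10
  J5: d=35, p=12
  J3: d=38, p=6
  J2: d=56, p=2
Order: J1 → J4 → J5 → J3 → J2


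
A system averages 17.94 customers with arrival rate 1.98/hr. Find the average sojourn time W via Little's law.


Little's law: L = λW → W = L / λ
= 17.94 / 1.98
= 9.06 hours


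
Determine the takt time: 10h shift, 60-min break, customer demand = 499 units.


Available = 10×60 - 60 = 540 min
Takt time = 540 / 499
= 1.08 min/unit


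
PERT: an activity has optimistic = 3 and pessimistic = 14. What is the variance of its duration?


σ² = ((p - o) / 6)² = (p - o)² / 36
= (14 - 3)² / 36
= 11² / 36
= 121 / 36
= 3.3611


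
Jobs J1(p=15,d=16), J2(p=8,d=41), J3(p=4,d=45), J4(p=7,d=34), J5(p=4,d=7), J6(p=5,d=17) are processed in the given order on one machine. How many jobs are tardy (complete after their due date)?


Completion vs due date:
  J1: C=15, d=16 → on time
  J2: C=23, d=41 → on time
  J3: C=27, d=45 → on time
  J4: C=34, d=34 → on time
  J5: C=38, d=7 → TARDY
  J6: C=43, d=17 → TARDY
Tardy jobs: J5, J6
Count = 2


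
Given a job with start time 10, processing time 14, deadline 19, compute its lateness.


Completion = 10 + 14 = 24
Lateness = C - d = 24 - 19
= 5


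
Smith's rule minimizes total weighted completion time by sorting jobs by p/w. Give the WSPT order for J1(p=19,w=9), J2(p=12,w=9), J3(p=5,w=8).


WSPT (Smith's rule): sort by p/w ascending
  J3: p/w = 5/8 = 0.625
  J2: p/w = 12/9 = 1.333
  J1: p/w = 19/9 = 2.111
Order: J3 → J2 → J1


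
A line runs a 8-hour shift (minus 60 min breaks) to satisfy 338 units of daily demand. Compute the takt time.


Available = 8×60 - 60 = 420 min
Takt time = 420 / 338
= 1.24 min/unit


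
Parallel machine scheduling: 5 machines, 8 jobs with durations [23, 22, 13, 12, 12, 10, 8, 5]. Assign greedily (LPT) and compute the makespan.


Jobs (LPT sorted): [23, 22, 13, 12, 12, 10, 8, 5]
Machines: 5
  J=23 → Machine 1 (load: 0+23=23)
  J=22 → Machine 2 (load: 0+22=22)
  J=13 → Machine 3 (load: 0+13=13)
  J=12 → Machine 4 (load: 0+12=12)
  J=12 → Machine 5 (load: 0+12=12)
  J=10 → Machine 4 (load: 12+10=22)
  J=8 → Machine 5 (load: 12+8=20)
  J=5 → Machine 3 (load: 13+5=18)
Machine loads: [23, 22, 18, 22, 20]
Makespan = max = 23 time units


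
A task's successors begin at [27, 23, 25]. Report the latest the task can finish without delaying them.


LF = min of all successor start times
Successors start at: [27, 23, 25]
LF = min(27, 23, 25)
= 23


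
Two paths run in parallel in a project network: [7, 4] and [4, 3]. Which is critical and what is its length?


Path A: 7 + 4 = 11
Path B: 4 + 3 = 7
Critical path = longest = max(11, 7)
= 11 (Path A)


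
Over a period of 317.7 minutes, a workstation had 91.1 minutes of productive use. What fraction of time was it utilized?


Utilization = busy / total × 100
= 91.1 / 317.7 × 100
= 28.7%


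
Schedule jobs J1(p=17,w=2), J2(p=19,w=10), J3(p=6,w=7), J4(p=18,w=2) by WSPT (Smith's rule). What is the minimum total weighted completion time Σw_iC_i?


WSPT order (by p/w): J3 → J2 → J1 → J4
  J3: C=6, w·C=7×6=42
  J2: C=25, w·C=10×25=250
  J1: C=42, w·C=2×42=84
  J4: C=60, w·C=2×60=120
Σ w·C = 496
= 496


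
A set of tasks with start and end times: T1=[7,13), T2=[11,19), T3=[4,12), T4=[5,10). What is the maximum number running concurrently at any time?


Check each time point for overlaps:
  t=7: 3 tasks active (T1, T3, T4)
Max concurrent = 3


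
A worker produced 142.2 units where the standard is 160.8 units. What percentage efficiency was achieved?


Efficiency = (actual / standard) × 100
= (142.2 / 160.8) × 100
= 88.4%


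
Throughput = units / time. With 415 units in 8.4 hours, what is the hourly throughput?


Throughput = units / time
= 415 / 8.4
= 49.4 units/hour


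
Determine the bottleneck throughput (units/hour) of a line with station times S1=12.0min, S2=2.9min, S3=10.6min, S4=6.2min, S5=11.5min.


Bottleneck = longest station time
Station times: [12.0, 2.9, 10.6, 6.2, 11.5]
Max = 12.0 min
Rate = 60 / 12.0
= 5.00 units/hour (bottleneck: 12.0min)


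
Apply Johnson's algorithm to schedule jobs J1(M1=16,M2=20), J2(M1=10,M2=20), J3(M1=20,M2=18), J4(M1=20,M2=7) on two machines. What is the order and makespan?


Johnson's rule:
Group 1 (M1≤M2, sort by M1): ['J2', 'J1']
Group 2 (M1>M2, sort desc M2): ['J3', 'J4']
Sequence: J2 → J1 → J3 → J4
Makespan calculation:
  J2: M1 done=10, M2 done=30
  J1: M1 done=26, M2 done=50
  J3: M1 done=46, M2 done=68
  J4: M1 done=66, M2 done=75
= Sequence: J2 → J1 → J3 → J4, Makespan: 75


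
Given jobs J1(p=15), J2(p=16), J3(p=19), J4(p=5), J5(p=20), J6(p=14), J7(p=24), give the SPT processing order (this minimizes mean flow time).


SPT: sort by shortest processing time
  J4: p=5
  J6: p=14
  J1: p=15
  J2: p=16
  J3: p=19
  J5: p=20
  J7: p=24
Order: J4 → J6 → J1 → J2 → J3 → J5 → J7


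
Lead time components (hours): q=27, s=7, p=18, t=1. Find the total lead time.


Lead time = queue + setup + processing + transit
= 27 + 7 + 18 + 1
= 53 hours


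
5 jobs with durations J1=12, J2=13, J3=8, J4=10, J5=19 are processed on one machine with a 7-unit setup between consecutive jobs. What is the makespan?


Makespan = Σ processing + (n-1) × setup
= (12 + 13 + 8 + 10 + 19) + (5-1)×7
= 62 + 28
= 90 time units


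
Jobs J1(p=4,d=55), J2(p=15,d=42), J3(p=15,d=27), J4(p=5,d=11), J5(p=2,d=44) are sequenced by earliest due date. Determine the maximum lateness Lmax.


EDD order: J4 → J3 → J2 → J5 → J1
Completion and lateness:
  J4: C=5, d=11, L=5-11=-6
  J3: C=20, d=27, L=20-27=-7
  J2: C=35, d=42, L=35-42=-7
  J5: C=37, d=44, L=37-44=-7
  J1: C=41, d=55, L=41-55=-14
Lmax = max(-6, -7, -7, -7, -14)
= -6


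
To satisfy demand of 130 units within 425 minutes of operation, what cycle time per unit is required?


Cycle time = available time / demand
= 425 / 130
= 3.27 min/unit


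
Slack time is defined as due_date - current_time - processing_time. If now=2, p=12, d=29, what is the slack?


Slack = due - current_time - processing
= 29 - 2 - 12
= 15


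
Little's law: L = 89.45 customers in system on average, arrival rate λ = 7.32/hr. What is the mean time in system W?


Little's law: L = λW → W = L / λ
= 89.45 / 7.32
= 12.22 hours


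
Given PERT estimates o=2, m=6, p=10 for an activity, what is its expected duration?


te = (o + 4m + p) / 6
= (2 + 4×6 + 10) / 6
= (2 + 24 + 10) / 6
= 36 / 6
= 6.00


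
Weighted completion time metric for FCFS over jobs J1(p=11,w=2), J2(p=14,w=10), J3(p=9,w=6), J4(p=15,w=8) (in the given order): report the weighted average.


Completion times:
  J1: C=11, w×C=2×11=22
  J2: C=25, w×C=10×25=250
  J3: C=34, w×C=6×34=204
  J4: C=49, w×C=8×49=392
Sum w×C = 868
Sum w = 26
Weighted avg = 868/26
= 33.38


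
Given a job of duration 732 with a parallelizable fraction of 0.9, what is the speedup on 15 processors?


Amdahl's law: T_p = T × ((1-p) + p/N)
= 732 × ((1-0.9) + 0.9/15)
= 732 × (0.10 + 0.0600)
= 732 × 0.1600
= 117.12
Speedup = 732/117.12
= 6.25×


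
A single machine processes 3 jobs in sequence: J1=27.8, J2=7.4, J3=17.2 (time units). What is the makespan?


Sequential makespan: sum all processing times
= 27.8 + 7.4 + 17.2
= 52.4 time units


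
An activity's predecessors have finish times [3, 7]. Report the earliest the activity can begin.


ES = max of all predecessor completion times
Predecessors: [3, 7]
ES = max(3, 7)
= 7


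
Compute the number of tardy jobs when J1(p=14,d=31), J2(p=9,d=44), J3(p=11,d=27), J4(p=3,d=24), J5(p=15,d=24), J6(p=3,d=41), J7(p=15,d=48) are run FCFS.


Completion vs due date:
  J1: C=14, d=31 → on time
  J2: C=23, d=44 → on time
  J3: C=34, d=27 → TARDY
  J4: C=37, d=24 → TARDY
  J5: C=52, d=24 → TARDY
  J6: C=55, d=41 → TARDY
  J7: C=70, d=48 → TARDY
Tardy jobs: J3, J4, J5, J6, J7
Count = 5


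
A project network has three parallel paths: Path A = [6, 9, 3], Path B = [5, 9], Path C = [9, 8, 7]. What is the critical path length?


Path A: 6 + 9 + 3 = 18
Path B: 5 + 9 = 14
Path C: 9 + 8 + 7 = 24
Critical path = longest = max(18, 14, 24)
= 24 (Path C)


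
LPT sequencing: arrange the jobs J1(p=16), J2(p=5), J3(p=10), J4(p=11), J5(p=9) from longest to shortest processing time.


LPT: sort by longest processing time first
  J1: p=16
  J4: p=11
  J3: p=10
  J5: p=9
  J2: p=5
Order: J1 → J4 → J3 → J5 → J2


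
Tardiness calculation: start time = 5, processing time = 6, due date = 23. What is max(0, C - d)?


Completion = start + processing = 5 + 6 = 11
Tardiness = max(0, C - d) = max(0, 11 - 23)
= max(0, -12)
= 0


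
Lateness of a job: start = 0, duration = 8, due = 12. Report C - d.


Completion = 0 + 8 = 8
Lateness = C - d = 8 - 12
= -4


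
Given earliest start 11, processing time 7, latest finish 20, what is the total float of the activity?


EF = ES + duration = 11 + 7 = 18
LS = LF - duration = 20 - 7 = 13
Total Float = LF - EF = 20 - 18
(or LS - ES = 13 - 11)
= 2


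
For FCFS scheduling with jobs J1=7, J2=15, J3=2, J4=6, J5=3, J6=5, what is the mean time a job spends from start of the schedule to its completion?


Completion times:
  J1: completes at 7
  J2: completes at 22
  J3: completes at 24
  J4: completes at 30
  J5: completes at 33
  J6: completes at 38
Sum = 154
Average = 154/6
= 25.67


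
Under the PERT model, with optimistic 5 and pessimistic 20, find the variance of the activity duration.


σ² = ((p - o) / 6)² = (p - o)² / 36
= (20 - 5)² / 36
= 15² / 36
= 225 / 36
= 6.2500


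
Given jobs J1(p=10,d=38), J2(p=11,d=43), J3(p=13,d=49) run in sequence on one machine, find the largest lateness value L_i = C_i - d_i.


Lateness per job (L = C - d):
  J1: C=10, d=38, L=-28
  J2: C=21, d=43, L=-22
  J3: C=34, d=49, L=-15
Lmax = max(-28, -22, -15)
= -15


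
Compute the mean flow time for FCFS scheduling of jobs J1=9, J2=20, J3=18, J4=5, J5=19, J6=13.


Completion times:
  J1: completes at 9
  J2: completes at 29
  J3: completes at 47
  J4: completes at 52
  J5: completes at 71
  J6: completes at 84
Sum = 292
Average = 292/6
= 48.67


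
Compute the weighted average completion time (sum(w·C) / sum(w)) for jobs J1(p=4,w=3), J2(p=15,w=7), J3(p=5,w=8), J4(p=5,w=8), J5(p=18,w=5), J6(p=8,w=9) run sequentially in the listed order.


Completion times:
  J1: C=4, w×C=3×4=12
  J2: C=19, w×C=7×19=133
  J3: C=24, w×C=8×24=192
  J4: C=29, w×C=8×29=232
  J5: C=47, w×C=5×47=235
  J6: C=55, w×C=9×55=495
Sum w×C = 1299
Sum w = 40
Weighted avg = 1299/40
= 32.48


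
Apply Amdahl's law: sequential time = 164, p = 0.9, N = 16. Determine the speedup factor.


Amdahl's law: T_p = T × ((1-p) + p/N)
= 164 × ((1-0.9) + 0.9/16)
= 164 × (0.10 + 0.0563)
= 164 × 0.1562
= 25.62
Speedup = 164/25.62
= 6.40×


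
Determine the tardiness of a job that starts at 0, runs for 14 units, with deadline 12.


Completion = start + processing = 0 + 14 = 14
Tardiness = max(0, C - d) = max(0, 14 - 12)
= max(0, 2)
= 2


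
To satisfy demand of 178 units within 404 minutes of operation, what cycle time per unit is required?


Cycle time = available time / demand
= 404 / 178
= 2.27 min/unit


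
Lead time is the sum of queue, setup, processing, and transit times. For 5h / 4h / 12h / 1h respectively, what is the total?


Lead time = queue + setup + processing + transit
= 5 + 4 + 12 + 1
= 22 hours


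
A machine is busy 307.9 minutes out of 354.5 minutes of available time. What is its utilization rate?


Utilization = busy / total × 100
= 307.9 / 354.5 × 100
= 86.9%


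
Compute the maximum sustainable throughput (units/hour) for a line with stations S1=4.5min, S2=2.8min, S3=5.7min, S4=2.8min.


Bottleneck = longest station time
Station times: [4.5, 2.8, 5.7, 2.8]
Max = 5.7 min
Rate = 60 / 5.7
= 10.53 units/hour (bottleneck: 5.7min)


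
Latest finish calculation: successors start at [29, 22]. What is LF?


LF = min of all successor start times
Successors start at: [29, 22]
LF = min(29, 22)
= 22


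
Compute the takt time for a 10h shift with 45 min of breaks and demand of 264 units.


Available = 10×60 - 45 = 555 min
Takt time = 555 / 264
= 2.10 min/unit


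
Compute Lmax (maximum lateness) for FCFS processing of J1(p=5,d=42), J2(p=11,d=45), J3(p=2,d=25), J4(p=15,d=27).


Lateness per job (L = C - d):
  J1: C=5, d=42, L=-37
  J2: C=16, d=45, L=-29
  J3: C=18, d=25, L=-7
  J4: C=33, d=27, L=6
Lmax = max(-37, -29, -7, 6)
= 6


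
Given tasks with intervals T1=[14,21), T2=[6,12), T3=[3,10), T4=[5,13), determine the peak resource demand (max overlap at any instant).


Check each time point for overlaps:
  t=6: 3 tasks active (T2, T3, T4)
Max concurrent = 3


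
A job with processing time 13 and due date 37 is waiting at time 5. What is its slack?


Slack = due - current_time - processing
= 37 - 5 - 13
= 19


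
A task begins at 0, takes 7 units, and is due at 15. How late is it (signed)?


Completion = 0 + 7 = 7
Lateness = C - d = 7 - 15
= -8


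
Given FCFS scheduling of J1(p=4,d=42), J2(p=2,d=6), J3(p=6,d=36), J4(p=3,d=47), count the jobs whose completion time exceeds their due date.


Completion vs due date:
  J1: C=4, d=42 → on time
  J2: C=6, d=6 → on time
  J3: C=12, d=36 → on time
  J4: C=15, d=47 → on time
Tardy jobs: none
Count = 0


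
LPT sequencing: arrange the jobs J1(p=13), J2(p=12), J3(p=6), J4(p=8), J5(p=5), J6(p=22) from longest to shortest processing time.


LPT: sort by longest processing time first
  J6: p=22
  J1: p=13
  J2: p=12
  J4: p=8
  J3: p=6
  J5: p=5
Order: J6 → J1 → J2 → J4 → J3 → J5


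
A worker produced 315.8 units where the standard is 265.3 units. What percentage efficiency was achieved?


Efficiency = (actual / standard) × 100
= (315.8 / 265.3) × 100
= 119.0%


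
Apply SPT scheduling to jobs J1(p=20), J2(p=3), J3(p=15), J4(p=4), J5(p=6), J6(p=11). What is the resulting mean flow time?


SPT order: J2 → J4 → J5 → J6 → J3 → J1
Completion times:
  J2: C=3
  J4: C=7
  J5: C=13
  J6: C=24
  J3: C=39
  J1: C=59
Sum = 145, n = 6
Mean flow = 145/6
= 24.17


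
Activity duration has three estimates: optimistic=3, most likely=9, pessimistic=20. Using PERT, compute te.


te = (o + 4m + p) / 6
= (3 + 4×9 + 20) / 6
= (3 + 36 + 20) / 6
= 59 / 6
= 9.83


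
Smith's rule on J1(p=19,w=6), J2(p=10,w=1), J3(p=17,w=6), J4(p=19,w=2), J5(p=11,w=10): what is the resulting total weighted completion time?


WSPT order (by p/w): J5 → J3 → J1 → J4 → J2
  J5: C=11, w·C=10×11=110
  J3: C=28, w·C=6×28=168
  J1: C=47, w·C=6×47=282
  J4: C=66, w·C=2×66=132
  J2: C=76, w·C=1×76=76
Σ w·C = 768
= 768


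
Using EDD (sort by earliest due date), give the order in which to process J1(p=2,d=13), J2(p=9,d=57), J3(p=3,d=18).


EDD: sort by earliest due date
  J1: d=13, p=2
  J3: d=18, p=3
  J2: d=57, p=9
Order: J1 → J3 → J2


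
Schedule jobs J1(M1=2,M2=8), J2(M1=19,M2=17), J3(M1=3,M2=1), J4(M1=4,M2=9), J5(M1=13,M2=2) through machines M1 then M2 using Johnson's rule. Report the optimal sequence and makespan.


Johnson's rule:
Group 1 (M1≤M2, sort by M1): ['J1', 'J4']
Group 2 (M1>M2, sort desc M2): ['J2', 'J5', 'J3']
Sequence: J1 → J4 → J2 → J5 → J3
Makespan calculation:
  J1: M1 done=2, M2 done=10
  J4: M1 done=6, M2 done=19
  J2: M1 done=25, M2 done=42
  J5: M1 done=38, M2 done=44
  J3: M1 done=41, M2 done=45
= Sequence: J1 → J4 → J2 → J5 → J3, Makespan: 45


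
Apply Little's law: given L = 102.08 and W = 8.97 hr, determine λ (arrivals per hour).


Little's law: L = λW → λ = L / W
= 102.08 / 8.97
= 11.38 per hour


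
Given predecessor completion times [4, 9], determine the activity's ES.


ES = max of all predecessor completion times
Predecessors: [4, 9]
ES = max(4, 9)
= 9


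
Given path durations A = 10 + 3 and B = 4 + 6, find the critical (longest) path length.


Path A: 10 + 3 = 13
Path B: 4 + 6 = 10
Critical path = longest = max(13, 10)
= 13 (Path A)


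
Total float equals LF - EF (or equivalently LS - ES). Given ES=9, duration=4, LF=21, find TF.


EF = ES + duration = 9 + 4 = 13
LS = LF - duration = 21 - 4 = 17
Total Float = LF - EF = 21 - 13
(or LS - ES = 17 - 9)
= 8


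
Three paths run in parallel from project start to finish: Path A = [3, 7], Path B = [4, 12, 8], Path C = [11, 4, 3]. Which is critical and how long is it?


Path A: 3 + 7 = 10
Path B: 4 + 12 + 8 = 24
Path C: 11 + 4 + 3 = 18
Critical path = longest = max(10, 24, 18)
= 24 (Path B)


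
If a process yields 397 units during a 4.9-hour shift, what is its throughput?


Throughput = units / time
= 397 / 4.9
= 81.0 units/hour


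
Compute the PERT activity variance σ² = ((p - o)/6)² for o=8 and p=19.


σ² = ((p - o) / 6)² = (p - o)² / 36
= (19 - 8)² / 36
= 11² / 36
= 121 / 36
= 3.3611


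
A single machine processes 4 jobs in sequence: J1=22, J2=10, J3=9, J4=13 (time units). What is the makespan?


Sequential makespan: sum all processing times
= 22 + 10 + 9 + 13
= 54 time units


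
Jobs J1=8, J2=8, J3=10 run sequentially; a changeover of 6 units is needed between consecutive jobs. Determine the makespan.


Makespan = Σ processing + (n-1) × setup
= (8 + 8 + 10) + (3-1)×6
= 26 + 12
= 38 time units


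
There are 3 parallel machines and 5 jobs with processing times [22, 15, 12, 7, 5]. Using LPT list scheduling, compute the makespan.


Jobs (LPT sorted): [22, 15, 12, 7, 5]
Machines: 3
  J=22 → Machine 1 (load: 0+22=22)
  J=15 → Machine 2 (load: 0+15=15)
  J=12 → Machine 3 (load: 0+12=12)
  J=7 → Machine 3 (load: 12+7=19)
  J=5 → Machine 2 (load: 15+5=20)
Machine loads: [22, 20, 19]
Makespan = max = 22 time units


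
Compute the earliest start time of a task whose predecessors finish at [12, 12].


ES = max of all predecessor completion times
Predecessors: [12, 12]
ES = max(12, 12)
= 12


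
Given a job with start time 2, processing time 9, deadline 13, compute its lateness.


Completion = 2 + 9 = 11
Lateness = C - d = 11 - 13
= -2


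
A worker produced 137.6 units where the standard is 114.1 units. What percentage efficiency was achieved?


Efficiency = (actual / standard) × 100
= (137.6 / 114.1) × 100
= 120.6%


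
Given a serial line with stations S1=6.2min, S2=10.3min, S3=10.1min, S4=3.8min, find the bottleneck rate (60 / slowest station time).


Bottleneck = longest station time
Station times: [6.2, 10.3, 10.1, 3.8]
Max = 10.3 min
Rate = 60 / 10.3
= 5.83 units/hour (bottleneck: 10.3min)


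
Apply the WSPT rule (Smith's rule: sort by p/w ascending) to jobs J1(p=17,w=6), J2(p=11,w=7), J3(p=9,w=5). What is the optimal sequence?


WSPT (Smith's rule): sort by p/w ascending
  J2: p/w = 11/7 = 1.571
  J3: p/w = 9/5 = 1.800
  J1: p/w = 17/6 = 2.833
Order: J2 → J3 → J1


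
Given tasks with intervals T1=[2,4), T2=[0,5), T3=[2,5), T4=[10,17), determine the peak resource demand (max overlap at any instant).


Check each time point for overlaps:
  t=2: 3 tasks active (T1, T2, T3)
Max concurrent = 3


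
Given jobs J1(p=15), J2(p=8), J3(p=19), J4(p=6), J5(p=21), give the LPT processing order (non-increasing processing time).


LPT: sort by longest processing time first
  J5: p=21
  J3: p=19
  J1: p=15
  J2: p=8
  J4: p=6
Order: J5 → J3 → J1 → J2 → J4


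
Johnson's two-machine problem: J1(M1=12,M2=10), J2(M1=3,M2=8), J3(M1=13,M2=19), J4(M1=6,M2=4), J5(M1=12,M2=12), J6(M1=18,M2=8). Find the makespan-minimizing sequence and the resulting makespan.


Johnson's rule:
Group 1 (M1≤M2, sort by M1): ['J2', 'J5', 'J3']
Group 2 (M1>M2, sort desc M2): ['J1', 'J6', 'J4']
Sequence: J2 → J5 → J3 → J1 → J6 → J4
Makespan calculation:
  J2: M1 done=3, M2 done=11
  J5: M1 done=15, M2 done=27
  J3: M1 done=28, M2 done=47
  J1: M1 done=40, M2 done=57
  J6: M1 done=58, M2 done=66
  J4: M1 done=64, M2 done=70
= Sequence: J2 → J5 → J3 → J1 → J6 → J4, Makespan: 70


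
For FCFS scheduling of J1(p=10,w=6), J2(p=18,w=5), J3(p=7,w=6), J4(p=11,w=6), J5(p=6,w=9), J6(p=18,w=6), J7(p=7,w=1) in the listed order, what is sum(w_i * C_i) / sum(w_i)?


Completion times:
  J1: C=10, w×C=6×10=60
  J2: C=28, w×C=5×28=140
  J3: C=35, w×C=6×35=210
  J4: C=46, w×C=6×46=276
  J5: C=52, w×C=9×52=468
  J6: C=70, w×C=6×70=420
  J7: C=77, w×C=1×77=77
Sum w×C = 1651
Sum w = 39
Weighted avg = 1651/39
= 42.33


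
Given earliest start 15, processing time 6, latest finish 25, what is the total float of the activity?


EF = ES + duration = 15 + 6 = 21
LS = LF - duration = 25 - 6 = 19
Total Float = LF - EF = 25 - 21
(or LS - ES = 19 - 15)
= 4


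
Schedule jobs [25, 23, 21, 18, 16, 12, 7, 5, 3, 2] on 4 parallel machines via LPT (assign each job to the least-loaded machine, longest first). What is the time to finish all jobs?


Jobs (LPT sorted): [25, 23, 21, 18, 16, 12, 7, 5, 3, 2]
Machines: 4
  J=25 → Machine 1 (load: 0+25=25)
  J=23 → Machine 2 (load: 0+23=23)
  J=21 → Machine 3 (load: 0+21=21)
  J=18 → Machine 4 (load: 0+18=18)
  J=16 → Machine 4 (load: 18+16=34)
  J=12 → Machine 3 (load: 21+12=33)
  J=7 → Machine 2 (load: 23+7=30)
  J=5 → Machine 1 (load: 25+5=30)
  J=3 → Machine 1 (load: 30+3=33)
  J=2 → Machine 2 (load: 30+2=32)
Machine loads: [33, 32, 33, 34]
Makespan = max = 34 time units


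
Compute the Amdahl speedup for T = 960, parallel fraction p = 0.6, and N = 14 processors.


Amdahl's law: T_p = T × ((1-p) + p/N)
= 960 × ((1-0.6) + 0.6/14)
= 960 × (0.40 + 0.0429)
= 960 × 0.4429
= 425.14
Speedup = 960/425.14
= 2.26×


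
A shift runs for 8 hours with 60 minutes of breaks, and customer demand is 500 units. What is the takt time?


Available = 8×60 - 60 = 420 min
Takt time = 420 / 500
= 0.84 min/unit


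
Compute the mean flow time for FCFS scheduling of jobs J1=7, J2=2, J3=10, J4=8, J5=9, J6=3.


Completion times:
  J1: completes at 7
  J2: completes at 9
  J3: completes at 19
  J4: completes at 27
  J5: completes at 36
  J6: completes at 39
Sum = 137
Average = 137/6
= 22.83


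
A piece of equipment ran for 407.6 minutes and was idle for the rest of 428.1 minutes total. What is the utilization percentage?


Utilization = busy / total × 100
= 407.6 / 428.1 × 100
= 95.2%


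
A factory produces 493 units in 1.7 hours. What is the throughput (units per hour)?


Throughput = units / time
= 493 / 1.7
= 290.0 units/hour


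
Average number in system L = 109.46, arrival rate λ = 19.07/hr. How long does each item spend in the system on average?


Little's law: L = λW → W = L / λ
= 109.46 / 19.07
= 5.74 hours


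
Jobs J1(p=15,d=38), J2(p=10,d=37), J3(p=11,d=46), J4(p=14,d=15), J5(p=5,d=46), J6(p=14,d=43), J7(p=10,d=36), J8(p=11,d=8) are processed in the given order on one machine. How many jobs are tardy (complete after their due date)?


Completion vs due date:
  J1: C=15, d=38 → on time
  J2: C=25, d=37 → on time
  J3: C=36, d=46 → on time
  J4: C=50, d=15 → TARDY
  J5: C=55, d=46 → TARDY
  J6: C=69, d=43 → TARDY
  J7: C=79, d=36 → TARDY
  J8: C=90, d=8 → TARDY
Tardy jobs: J4, J5, J6, J7, J8
Count = 5


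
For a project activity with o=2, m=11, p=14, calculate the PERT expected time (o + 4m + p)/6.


te = (o + 4m + p) / 6
= (2 + 4×11 + 14) / 6
= (2 + 44 + 14) / 6
= 60 / 6
= 10.00


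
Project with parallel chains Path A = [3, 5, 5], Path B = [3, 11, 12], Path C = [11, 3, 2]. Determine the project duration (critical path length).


Path A: 3 + 5 + 5 = 13
Path B: 3 + 11 + 12 = 26
Path C: 11 + 3 + 2 = 16
Critical path = longest = max(13, 26, 16)
= 26 (Path B)


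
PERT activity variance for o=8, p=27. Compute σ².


σ² = ((p - o) / 6)² = (p - o)² / 36
= (27 - 8)² / 36
= 19² / 36
= 361 / 36
= 10.0278


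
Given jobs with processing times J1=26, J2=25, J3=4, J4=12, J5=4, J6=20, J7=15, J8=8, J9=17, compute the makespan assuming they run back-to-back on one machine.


Sequential makespan: sum all processing times
= 26 + 25 + 4 + 12 + 4 + 20 + 15 + 8 + 17
= 131 time units


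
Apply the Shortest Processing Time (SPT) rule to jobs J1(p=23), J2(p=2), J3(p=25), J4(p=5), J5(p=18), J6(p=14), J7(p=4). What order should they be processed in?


SPT: sort by shortest processing time
  J2: p=2
  J7: p=4
  J4: p=5
  J6: p=14
  J5: p=18
  J1: p=23
  J3: p=25
Order: J2 → J7 → J4 → J6 → J5 → J1 → J3


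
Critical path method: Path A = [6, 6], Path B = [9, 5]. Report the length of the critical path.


Path A: 6 + 6 = 12
Path B: 9 + 5 = 14
Critical path = longest = max(12, 14)
= 14 (Path B)


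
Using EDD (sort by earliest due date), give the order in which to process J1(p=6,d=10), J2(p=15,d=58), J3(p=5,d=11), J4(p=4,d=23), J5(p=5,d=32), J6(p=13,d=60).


EDD: sort by earliest due date
  J1: d=10, p=6
  J3: d=11, p=5
  J4: d=23, p=4
  J5: d=32, p=5
  J2: d=58, p=15
  J6: d=60, p=13
Order: J1 → J3 → J4 → J5 → J2 → J6


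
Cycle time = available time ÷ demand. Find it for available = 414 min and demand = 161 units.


Cycle time = available time / demand
= 414 / 161
= 2.57 min/unit


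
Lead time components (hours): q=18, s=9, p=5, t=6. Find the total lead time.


Lead time = queue + setup + processing + transit
= 18 + 9 + 5 + 6
= 38 hours


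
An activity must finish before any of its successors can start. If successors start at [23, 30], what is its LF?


LF = min of all successor start times
Successors start at: [23, 30]
LF = min(23, 30)
= 23


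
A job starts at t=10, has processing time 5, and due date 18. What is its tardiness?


Completion = start + processing = 10 + 5 = 15
Tardiness = max(0, C - d) = max(0, 15 - 18)
= max(0, -3)
= 0


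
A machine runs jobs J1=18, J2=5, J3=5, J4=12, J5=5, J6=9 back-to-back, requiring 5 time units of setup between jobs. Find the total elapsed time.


Makespan = Σ processing + (n-1) × setup
= (18 + 5 + 5 + 12 + 5 + 9) + (6-1)×5
= 54 + 25
= 79 time units


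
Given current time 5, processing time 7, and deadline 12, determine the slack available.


Slack = due - current_time - processing
= 12 - 5 - 7
= 0


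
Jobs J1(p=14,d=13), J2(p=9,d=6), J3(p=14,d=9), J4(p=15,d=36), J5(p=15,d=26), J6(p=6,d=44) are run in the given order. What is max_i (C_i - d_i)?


Lateness per job (L = C - d):
  J1: C=14, d=13, L=1
  J2: C=23, d=6, L=17
  J3: C=37, d=9, L=28
  J4: C=52, d=36, L=16
  J5: C=67, d=26, L=41
  J6: C=73, d=44, L=29
Lmax = max(1, 17, 28, 16, 41, 29)
= 41
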